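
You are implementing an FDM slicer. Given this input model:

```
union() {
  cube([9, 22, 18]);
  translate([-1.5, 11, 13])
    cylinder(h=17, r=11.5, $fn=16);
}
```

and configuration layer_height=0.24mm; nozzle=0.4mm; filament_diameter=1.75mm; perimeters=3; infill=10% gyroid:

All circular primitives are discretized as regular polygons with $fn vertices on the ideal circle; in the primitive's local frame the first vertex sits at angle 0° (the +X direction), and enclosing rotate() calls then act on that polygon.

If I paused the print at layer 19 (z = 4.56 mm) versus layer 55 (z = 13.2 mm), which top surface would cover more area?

Layer 19 (z = 4.56): the cube (footprint 9×22) is included at this height (area 198.00 mm²); the cylinder at (-1.5, 11) is absent (z outside [13, 30]); Merging all regions: only the 9×22 cube is present, so the union is just that shape — area = 198.00 mm². So its area = 198.00 mm². Layer 55 (z = 13.2): the cube is present — its section is the full 9×22 rectangle (area 198.00 mm²); the r=11.5 cylinder at (-1.5, 11) gives a regular 16-gon of circumradius 11.5 (constant along its height) (area = (16/2)·11.500²·sin(360°/16) = 404.88 mm²); Taking the union: the regions partially overlap — summed areas 602.88 mm² minus the doubly-counted overlap 163.21 mm² gives 439.67 mm² — area = 439.67 mm². So its area = 439.67 mm². Layer 55 is larger (439.67 vs 198.00 mm²).

layer 55 (z = 13.2 mm)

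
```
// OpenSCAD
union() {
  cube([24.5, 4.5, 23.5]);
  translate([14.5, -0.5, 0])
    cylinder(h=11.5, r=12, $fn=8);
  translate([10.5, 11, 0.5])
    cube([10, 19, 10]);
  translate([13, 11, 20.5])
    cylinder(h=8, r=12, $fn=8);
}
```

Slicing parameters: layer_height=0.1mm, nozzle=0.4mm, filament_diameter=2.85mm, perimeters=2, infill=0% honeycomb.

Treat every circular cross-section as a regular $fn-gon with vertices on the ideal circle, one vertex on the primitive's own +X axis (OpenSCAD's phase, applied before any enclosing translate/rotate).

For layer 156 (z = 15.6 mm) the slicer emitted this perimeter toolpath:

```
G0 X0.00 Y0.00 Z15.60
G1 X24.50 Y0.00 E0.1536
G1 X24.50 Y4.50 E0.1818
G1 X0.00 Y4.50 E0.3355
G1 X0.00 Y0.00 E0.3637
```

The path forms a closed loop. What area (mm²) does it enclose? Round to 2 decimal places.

Apply the shoelace formula to the sequence of (X, Y) vertices; enclosed area = 110.25 mm².

110.25 mm²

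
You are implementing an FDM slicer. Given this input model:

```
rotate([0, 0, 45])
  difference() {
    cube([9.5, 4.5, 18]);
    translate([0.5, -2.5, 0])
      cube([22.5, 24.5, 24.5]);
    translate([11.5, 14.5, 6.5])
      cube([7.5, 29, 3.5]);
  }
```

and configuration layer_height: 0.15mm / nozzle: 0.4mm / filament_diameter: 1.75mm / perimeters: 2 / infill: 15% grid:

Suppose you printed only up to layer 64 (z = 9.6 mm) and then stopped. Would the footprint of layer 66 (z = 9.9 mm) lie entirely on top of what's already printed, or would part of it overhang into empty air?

entirely on top

Compare the two slices. At z = 9.6: the 9.5×4.5 cube contributes its full rectangle (area 42.75 mm²); the 22.5×24.5 cube at (0.5, -2.5) contributes its full rectangle (area 551.25 mm²); the cube at (11.5, 14.5) is present — its section is the full 7.5×29 rectangle (area 217.50 mm²); After the difference (first − rest): starting from the 9.5×4.5 cube (42.75 mm²), the 22.5×24.5 cube at (0.5, -2.5) partially overlaps it — only the 40.50 mm² overlap (of its 551.25 mm²) is removed, clipping the outline; the 7.5×29 cube at (11.5, 14.5) misses the remaining region (no effect) — area = 2.25 mm²; (rotated 45° about Z; rotation is an isometry so areas/perimeters/island counts are preserved). At z = 9.9: the 9.5×4.5 cube contributes its full rectangle (area 42.75 mm²); the 22.5×24.5 cube at (0.5, -2.5) contributes its full rectangle (area 551.25 mm²); the cube at (11.5, 14.5) (footprint 7.5×29) is included at this height (area 217.50 mm²); Subtracting the remaining from the first: starting from the 9.5×4.5 cube (42.75 mm²), the 22.5×24.5 cube at (0.5, -2.5) partially overlaps it — only the 40.50 mm² overlap (of its 551.25 mm²) is removed, clipping the outline; the 7.5×29 cube at (11.5, 14.5) misses the remaining region (no effect) — area = 2.25 mm²; (whole slice rotated 45° about Z — lengths, areas and connectivity unchanged). Checking containment: the cross-section at z = 9.9 is a subset of the cross-section at z = 9.6.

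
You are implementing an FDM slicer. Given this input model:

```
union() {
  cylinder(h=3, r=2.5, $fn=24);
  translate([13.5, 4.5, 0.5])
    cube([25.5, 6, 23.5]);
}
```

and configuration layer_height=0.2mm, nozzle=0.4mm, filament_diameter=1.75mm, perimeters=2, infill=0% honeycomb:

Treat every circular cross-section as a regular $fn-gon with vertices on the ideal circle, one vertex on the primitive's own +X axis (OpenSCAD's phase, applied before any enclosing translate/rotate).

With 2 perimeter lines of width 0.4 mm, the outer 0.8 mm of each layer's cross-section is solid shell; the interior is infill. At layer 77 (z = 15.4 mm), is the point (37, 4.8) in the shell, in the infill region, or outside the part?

At z = 15.4 mm: the cylinder does not reach this height (z outside [0, 3]); the cube at (13.5, 4.5) is present — its section is the full 25.5×6 rectangle; Combining (union): only the 25.5×6 cube at (13.5, 4.5) is present, so the union is just that shape — 1 connected region. Overall, the cross-section is a single solid region. The nearest boundary edge runs (13.50, 4.50)→(39.00, 4.50); distance from the point to it = 0.30 mm. The point is inside the cross-section, 0.30 mm from the nearest boundary — within the 0.8 mm shell band (2 × 0.4).

shell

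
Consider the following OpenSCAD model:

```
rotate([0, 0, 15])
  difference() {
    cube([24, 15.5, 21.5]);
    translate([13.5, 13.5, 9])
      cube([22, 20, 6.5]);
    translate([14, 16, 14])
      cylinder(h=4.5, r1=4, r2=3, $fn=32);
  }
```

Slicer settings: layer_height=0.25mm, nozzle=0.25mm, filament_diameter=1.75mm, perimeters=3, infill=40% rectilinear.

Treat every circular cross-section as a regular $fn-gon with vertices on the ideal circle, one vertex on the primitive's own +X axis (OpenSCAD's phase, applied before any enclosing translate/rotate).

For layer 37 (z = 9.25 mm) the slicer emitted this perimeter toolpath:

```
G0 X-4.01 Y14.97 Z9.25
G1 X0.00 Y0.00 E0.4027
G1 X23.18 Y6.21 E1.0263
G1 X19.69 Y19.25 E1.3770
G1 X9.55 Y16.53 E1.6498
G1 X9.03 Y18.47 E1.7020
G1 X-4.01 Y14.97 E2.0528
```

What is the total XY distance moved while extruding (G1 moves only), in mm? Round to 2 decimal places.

Sum the Euclidean lengths of each G1 segment: total = 79.00 mm.

79.00 mm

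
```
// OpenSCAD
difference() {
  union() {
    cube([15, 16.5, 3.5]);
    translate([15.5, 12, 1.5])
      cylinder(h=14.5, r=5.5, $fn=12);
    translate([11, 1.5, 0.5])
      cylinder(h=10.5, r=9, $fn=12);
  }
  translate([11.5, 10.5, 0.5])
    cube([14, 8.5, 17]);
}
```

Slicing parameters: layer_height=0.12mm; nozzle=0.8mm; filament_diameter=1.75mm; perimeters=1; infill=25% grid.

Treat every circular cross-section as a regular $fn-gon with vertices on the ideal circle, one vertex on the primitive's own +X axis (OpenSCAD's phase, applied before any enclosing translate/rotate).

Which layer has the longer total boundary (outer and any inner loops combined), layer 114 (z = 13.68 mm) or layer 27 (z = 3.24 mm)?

layer 27 (z = 3.24 mm)

Layer 114 (z = 13.68): the cube is not intersected at this z (z outside [0, 3.5]); the r=5.5 cylinder at (15.5, 12) gives a regular 12-gon of circumradius 5.5 (constant along its height) (perimeter = 2·12·5.500·sin(180°/12) = 34.16 mm); the cylinder at (11, 1.5) is absent (z outside [0.5, 11]); Taking the union: only the r=5.5 cylinder at (15.5, 12) is present, so the union is just that shape — boundary = 34.16 mm; the cube at (11.5, 10.5) is present — its section is the full 14×8.5 rectangle (perimeter 45.00 mm); Subtracting the remaining from the first: starting from the result so far, the 14×8.5 cube at (11.5, 10.5) partially overlaps it — only the 55.92 mm² overlap (of its 119.00 mm²) is removed, clipping the outline — boundary = 33.57 mm. So its perimeter = 33.57 mm. Layer 27 (z = 3.24): the cube (footprint 15×16.5) is included at this height (perimeter 63.00 mm); the cylinder at (15.5, 12): section is a regular 12-gon, circumradius r=5.5 (perimeter = 2·12·5.500·sin(180°/12) = 34.16 mm); the cylinder at (11, 1.5): section is a regular 12-gon, circumradius r=9 (perimeter = 2·12·9.000·sin(180°/12) = 55.90 mm); Combining (union): the regions partially overlap (shared area 156.92 mm²), so the edge portions inside another operand are dropped and the merged outline is re-measured after clipping — boundary = 82.01 mm; the cube at (11.5, 10.5) is present — its section is the full 14×8.5 rectangle (perimeter 45.00 mm); Subtracting the remaining from the first: starting from the result so far, the 14×8.5 cube at (11.5, 10.5) partially overlaps it — only the 56.41 mm² overlap (of its 119.00 mm²) is removed, clipping the outline — boundary = 82.81 mm. So its perimeter = 82.81 mm. Layer 27 is larger (82.81 vs 33.57 mm).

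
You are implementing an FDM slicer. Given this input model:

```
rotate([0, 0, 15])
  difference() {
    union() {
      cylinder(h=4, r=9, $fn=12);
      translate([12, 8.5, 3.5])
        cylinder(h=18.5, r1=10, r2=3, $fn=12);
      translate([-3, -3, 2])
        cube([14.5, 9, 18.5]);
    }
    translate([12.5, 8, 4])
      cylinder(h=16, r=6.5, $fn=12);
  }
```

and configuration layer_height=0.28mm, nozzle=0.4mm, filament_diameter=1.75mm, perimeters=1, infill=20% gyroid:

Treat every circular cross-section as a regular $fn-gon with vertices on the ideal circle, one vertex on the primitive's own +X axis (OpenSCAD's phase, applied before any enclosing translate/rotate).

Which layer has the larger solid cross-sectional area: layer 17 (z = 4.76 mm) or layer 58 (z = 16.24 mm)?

layer 17 (z = 4.76 mm)

Layer 17 (z = 4.76): the cylinder is not intersected at this z (z outside [0, 4]); the cone at (12, 8.5): at t=0.068 of its height the radius interpolates to r₁+(r₂−r₁)t = 9.523, giving a regular 12-gon of that circumradius (area = (12/2)·9.523²·sin(360°/12) = 272.08 mm²); the 14.5×9 cube at (-3, -3) contributes its full rectangle (area 130.50 mm²); Merging all regions: the regions partially overlap — summed areas 402.58 mm² minus the doubly-counted overlap 41.57 mm² gives 361.01 mm² — area = 361.01 mm²; the r=6.5 cylinder at (12.5, 8) contributes a regular 12-gon of circumradius 6.5 (area = (12/2)·6.500²·sin(360°/12) = 126.75 mm²); Taking the first minus the rest: starting from that combined region (361.01 mm²), the r=6.5 cylinder at (12.5, 8) lies wholly inside it (removes its full 126.75 mm² and its 40.38 mm outline becomes a hole wall) — area = 234.26 mm²; (whole slice rotated 15° about Z — lengths, areas and connectivity unchanged). So its area = 234.26 mm². Layer 58 (z = 16.24): the cylinder does not reach this height (z outside [0, 4]); the cone at (12, 8.5) (r1=10→r2=3) has section circumradius 5.179 here — a regular 12-gon (area = (12/2)·5.179²·sin(360°/12) = 80.48 mm²); the 14.5×9 cube at (-3, -3) contributes its full rectangle (area 130.50 mm²); Merging all regions: the regions partially overlap — summed areas 210.98 mm² minus the doubly-counted overlap 6.70 mm² gives 204.28 mm² — area = 204.28 mm²; the r=6.5 cylinder at (12.5, 8) contributes a regular 12-gon of circumradius 6.5 (area = (12/2)·6.500²·sin(360°/12) = 126.75 mm²); Subtracting the remaining from the first: starting from that combined region (204.28 mm²), the r=6.5 cylinder at (12.5, 8) partially overlaps it — only the 88.64 mm² overlap (of its 126.75 mm²) is removed, clipping the outline — area = 115.64 mm²; (rotated 15° about Z; rotation is an isometry so areas/perimeters/island counts are preserved). So its area = 115.64 mm². Layer 17 is larger (234.26 vs 115.64 mm²).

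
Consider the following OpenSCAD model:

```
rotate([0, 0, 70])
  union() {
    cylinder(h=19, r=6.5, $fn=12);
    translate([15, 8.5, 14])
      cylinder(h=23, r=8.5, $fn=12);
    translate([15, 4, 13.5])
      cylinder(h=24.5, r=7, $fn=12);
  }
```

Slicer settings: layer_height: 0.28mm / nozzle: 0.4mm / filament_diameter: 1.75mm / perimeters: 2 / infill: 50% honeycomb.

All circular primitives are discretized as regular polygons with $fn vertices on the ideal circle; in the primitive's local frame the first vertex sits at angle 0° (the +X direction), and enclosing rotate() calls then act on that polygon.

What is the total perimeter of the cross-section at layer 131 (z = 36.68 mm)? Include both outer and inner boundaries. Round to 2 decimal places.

At z = 36.68 mm: the cylinder is absent (z outside [0, 19]); the cylinder at (15, 8.5): section is a regular 12-gon, circumradius r=8.5 (perimeter = 2·12·8.500·sin(180°/12) = 52.80 mm); the r=7 cylinder at (15, 4) gives a regular 12-gon of circumradius 7 (constant along its height) (perimeter = 2·12·7.000·sin(180°/12) = 43.48 mm); Combining (union): the regions partially overlap (shared area 110.83 mm²), so the edge portions inside another operand are dropped and the merged outline is re-measured after clipping — boundary = 57.76 mm; (rotated 70° about Z; rotation is an isometry so areas/perimeters/island counts are preserved). Overall, the cross-section is a single solid region. Total boundary length (outer) = 57.76 mm.

57.76 mm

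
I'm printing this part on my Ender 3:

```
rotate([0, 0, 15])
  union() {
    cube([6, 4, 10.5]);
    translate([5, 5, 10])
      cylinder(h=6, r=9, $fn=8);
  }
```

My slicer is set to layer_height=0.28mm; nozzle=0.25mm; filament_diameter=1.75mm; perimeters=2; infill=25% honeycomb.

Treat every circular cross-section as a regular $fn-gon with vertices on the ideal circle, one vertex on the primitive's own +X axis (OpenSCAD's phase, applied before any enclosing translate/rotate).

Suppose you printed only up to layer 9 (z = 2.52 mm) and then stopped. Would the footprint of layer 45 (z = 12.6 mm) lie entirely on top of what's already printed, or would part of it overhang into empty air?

Compare the two slices. At z = 2.52: the 6×4 cube contributes its full rectangle (area 24.00 mm²); the cylinder at (5, 5) does not reach this height (z outside [10, 16]); Merging all regions: only the 6×4 cube is present, so the union is just that shape — area = 24.00 mm²; (whole slice rotated 15° about Z — lengths, areas and connectivity unchanged). At z = 12.6: the cube is absent (z outside [0, 10.5]); the r=9 cylinder at (5, 5) contributes a regular 8-gon of circumradius 9 (area = (8/2)·9.000²·sin(360°/8) = 229.10 mm²); Combining (union): only the r=9 cylinder at (5, 5) is present, so the union is just that shape — area = 229.10 mm²; (rotated 15° about Z; rotation is an isometry so areas/perimeters/island counts are preserved). Checking containment: at z = 12.6 the cross-section extends beyond the z = 2.52 cross-section by about 205.10 mm².

part overhangs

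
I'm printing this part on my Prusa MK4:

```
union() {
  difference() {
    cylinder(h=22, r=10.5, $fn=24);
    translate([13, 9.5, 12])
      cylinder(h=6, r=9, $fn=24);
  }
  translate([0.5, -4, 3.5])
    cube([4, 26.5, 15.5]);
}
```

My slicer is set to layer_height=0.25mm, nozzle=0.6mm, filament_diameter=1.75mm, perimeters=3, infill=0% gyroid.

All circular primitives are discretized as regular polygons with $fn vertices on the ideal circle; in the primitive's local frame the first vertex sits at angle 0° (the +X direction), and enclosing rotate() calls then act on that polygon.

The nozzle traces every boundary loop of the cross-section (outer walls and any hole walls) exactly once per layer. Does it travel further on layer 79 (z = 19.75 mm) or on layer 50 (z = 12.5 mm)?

Layer 79 (z = 19.75): the cylinder: section is a regular 24-gon, circumradius r=10.5 (perimeter = 2·24·10.500·sin(180°/24) = 65.79 mm); the cylinder at (13, 9.5) is absent (z outside [12, 18]); After the difference (first − rest): none of the subtracted shapes is present at this height, so the r=10.5 cylinder is unchanged — boundary = 65.79 mm; the cube at (0.5, -4) is absent (z outside [3.5, 19]); Merging all regions: only that combined region is present, so the union is just that shape — boundary = 65.79 mm. So its perimeter = 65.79 mm. Layer 50 (z = 12.5): the cylinder: section is a regular 24-gon, circumradius r=10.5 (perimeter = 2·24·10.500·sin(180°/24) = 65.79 mm); the r=9 cylinder at (13, 9.5) gives a regular 24-gon of circumradius 9 (constant along its height) (perimeter = 2·24·9.000·sin(180°/24) = 56.39 mm); After the difference (first − rest): starting from the r=10.5 cylinder, the r=9 cylinder at (13, 9.5) partially overlaps it — only the 24.00 mm² overlap (of its 251.57 mm²) is removed, clipping the outline — boundary = 65.96 mm; the 4×26.5 cube at (0.5, -4) contributes its full rectangle (perimeter 61.00 mm); Combining (union): the regions partially overlap (shared area 55.38 mm²), so the edge portions inside another operand are dropped and the merged outline is re-measured after clipping — boundary = 91.22 mm. So its perimeter = 91.22 mm. Layer 50 is larger (91.22 vs 65.79 mm).

layer 50 (z = 12.5 mm)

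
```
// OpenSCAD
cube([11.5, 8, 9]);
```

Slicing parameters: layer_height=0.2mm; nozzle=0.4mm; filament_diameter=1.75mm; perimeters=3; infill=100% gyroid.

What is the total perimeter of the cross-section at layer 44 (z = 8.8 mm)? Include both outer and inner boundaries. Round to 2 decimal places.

39.00 mm

At z = 8.8 mm: the cube (footprint 11.5×8) is included at this height (perimeter 39.00 mm). Overall, the cross-section is a single solid region. Total boundary length (outer) = 39.00 mm.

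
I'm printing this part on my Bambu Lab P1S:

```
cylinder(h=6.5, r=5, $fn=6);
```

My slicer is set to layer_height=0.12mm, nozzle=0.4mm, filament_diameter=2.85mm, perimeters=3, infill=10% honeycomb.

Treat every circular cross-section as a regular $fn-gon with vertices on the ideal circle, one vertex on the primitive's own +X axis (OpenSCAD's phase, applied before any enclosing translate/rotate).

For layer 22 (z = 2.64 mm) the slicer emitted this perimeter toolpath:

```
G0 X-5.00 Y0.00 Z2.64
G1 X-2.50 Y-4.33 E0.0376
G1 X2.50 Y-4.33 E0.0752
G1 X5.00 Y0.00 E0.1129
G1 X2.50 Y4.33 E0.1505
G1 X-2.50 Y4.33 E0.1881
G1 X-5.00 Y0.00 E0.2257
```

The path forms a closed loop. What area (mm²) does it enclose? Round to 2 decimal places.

Apply the shoelace formula to the sequence of (X, Y) vertices; enclosed area = 64.95 mm².

64.95 mm²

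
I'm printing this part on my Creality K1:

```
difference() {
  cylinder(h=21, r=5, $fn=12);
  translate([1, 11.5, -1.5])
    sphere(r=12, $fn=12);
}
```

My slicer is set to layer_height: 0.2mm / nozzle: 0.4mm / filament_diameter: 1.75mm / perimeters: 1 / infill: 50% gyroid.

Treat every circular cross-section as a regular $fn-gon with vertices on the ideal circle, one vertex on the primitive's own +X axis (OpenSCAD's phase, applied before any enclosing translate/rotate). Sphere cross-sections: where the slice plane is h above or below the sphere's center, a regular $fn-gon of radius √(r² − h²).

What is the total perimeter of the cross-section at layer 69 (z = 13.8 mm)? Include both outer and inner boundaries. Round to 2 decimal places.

At z = 13.8 mm: the cylinder: section is a regular 12-gon, circumradius r=5 (perimeter = 2·12·5.000·sin(180°/12) = 31.06 mm); the sphere at (1, 11.5) is not intersected at this z (|z−center|=15.300 > r=12); Subtracting the remaining from the first: none of the subtracted shapes is present at this height, so the r=5 cylinder is unchanged — boundary = 31.06 mm. Overall, the cross-section is a single solid region. Total boundary length (outer) = 31.06 mm.

31.06 mm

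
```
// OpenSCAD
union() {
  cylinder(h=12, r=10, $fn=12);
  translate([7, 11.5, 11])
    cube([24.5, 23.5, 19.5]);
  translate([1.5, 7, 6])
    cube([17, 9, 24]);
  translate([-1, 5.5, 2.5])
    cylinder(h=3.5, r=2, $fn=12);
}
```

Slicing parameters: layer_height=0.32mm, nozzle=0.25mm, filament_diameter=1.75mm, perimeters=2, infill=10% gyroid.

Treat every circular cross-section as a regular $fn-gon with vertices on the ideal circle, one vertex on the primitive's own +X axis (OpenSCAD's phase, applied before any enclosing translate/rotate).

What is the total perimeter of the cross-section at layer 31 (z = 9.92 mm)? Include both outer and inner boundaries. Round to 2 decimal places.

At z = 9.92 mm: the r=10 cylinder contributes a regular 12-gon of circumradius 10 (perimeter = 2·12·10.000·sin(180°/12) = 62.12 mm); the cube at (7, 11.5) is absent (z outside [11, 30.5]); the cube at (1.5, 7) is present — its section is the full 17×9 rectangle (perimeter 52.00 mm); the cylinder at (-1, 5.5) is absent (z outside [2.5, 6]); Merging all regions: the regions partially overlap (shared area 8.83 mm²), so the edge portions inside another operand are dropped and the merged outline is re-measured after clipping — boundary = 100.39 mm. Overall, the cross-section is a single solid region. Total boundary length (outer) = 100.39 mm.

100.39 mm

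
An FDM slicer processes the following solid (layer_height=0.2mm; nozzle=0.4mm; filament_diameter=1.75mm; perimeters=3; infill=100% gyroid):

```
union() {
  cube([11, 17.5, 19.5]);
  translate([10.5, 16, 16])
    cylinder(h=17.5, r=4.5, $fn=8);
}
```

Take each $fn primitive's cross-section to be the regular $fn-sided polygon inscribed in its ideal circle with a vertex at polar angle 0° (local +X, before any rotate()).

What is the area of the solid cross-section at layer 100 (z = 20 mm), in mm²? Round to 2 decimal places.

At z = 20 mm: the cube is absent (z outside [0, 19.5]); the r=4.5 cylinder at (10.5, 16) gives a regular 8-gon of circumradius 4.5 (constant along its height) (area = (8/2)·4.500²·sin(360°/8) = 57.28 mm²); Merging all regions: only the r=4.5 cylinder at (10.5, 16) is present, so the union is just that shape — area = 57.28 mm². Overall, the cross-section is a single solid region. Net area = 57.28 mm².

57.28 mm²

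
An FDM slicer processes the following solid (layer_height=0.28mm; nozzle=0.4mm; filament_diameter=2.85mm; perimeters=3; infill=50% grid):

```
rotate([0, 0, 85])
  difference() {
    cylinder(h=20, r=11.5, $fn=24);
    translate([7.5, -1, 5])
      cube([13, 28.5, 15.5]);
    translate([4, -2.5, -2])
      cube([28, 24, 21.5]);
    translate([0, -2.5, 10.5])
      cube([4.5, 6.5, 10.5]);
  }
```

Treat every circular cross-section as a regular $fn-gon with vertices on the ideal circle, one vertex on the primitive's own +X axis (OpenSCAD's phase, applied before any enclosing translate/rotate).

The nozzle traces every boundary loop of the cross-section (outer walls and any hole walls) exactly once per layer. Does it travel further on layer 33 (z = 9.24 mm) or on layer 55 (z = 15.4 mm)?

Layer 33 (z = 9.24): the cylinder: section is a regular 24-gon, circumradius r=11.5 (perimeter = 2·24·11.500·sin(180°/24) = 72.05 mm); the cube at (7.5, -1) (footprint 13×28.5) is included at this height (perimeter 83.00 mm); the cube at (4, -2.5) is present — its section is the full 28×24 rectangle (perimeter 104.00 mm); the cube at (0, -2.5) does not reach this height (z outside [10.5, 21]); After the difference (first − rest): starting from the r=11.5 cylinder, the 13×28.5 cube at (7.5, -1) partially overlaps it — only the 27.51 mm² overlap (of its 370.50 mm²) is removed, clipping the outline; the 28×24 cube at (4, -2.5) partially overlaps it — only the 48.72 mm² overlap (of its 672.00 mm²) is removed, clipping the outline — boundary = 75.98 mm; (rotated 85° about Z; rotation is an isometry so areas/perimeters/island counts are preserved). So its perimeter = 75.98 mm. Layer 55 (z = 15.4): the r=11.5 cylinder contributes a regular 24-gon of circumradius 11.5 (perimeter = 2·24·11.500·sin(180°/24) = 72.05 mm); the cube at (7.5, -1) is present — its section is the full 13×28.5 rectangle (perimeter 83.00 mm); the cube at (4, -2.5) is present — its section is the full 28×24 rectangle (perimeter 104.00 mm); the cube at (0, -2.5) (footprint 4.5×6.5) is included at this height (perimeter 22.00 mm); After the difference (first − rest): starting from the r=11.5 cylinder, the 13×28.5 cube at (7.5, -1) partially overlaps it — only the 27.51 mm² overlap (of its 370.50 mm²) is removed, clipping the outline; the 28×24 cube at (4, -2.5) partially overlaps it — only the 48.72 mm² overlap (of its 672.00 mm²) is removed, clipping the outline; the 4.5×6.5 cube at (0, -2.5) partially overlaps it — only the 26.00 mm² overlap (of its 29.25 mm²) is removed, clipping the outline — boundary = 83.98 mm; (whole slice rotated 85° about Z — lengths, areas and connectivity unchanged). So its perimeter = 83.98 mm. Layer 55 is larger (83.98 vs 75.98 mm).

layer 55 (z = 15.4 mm)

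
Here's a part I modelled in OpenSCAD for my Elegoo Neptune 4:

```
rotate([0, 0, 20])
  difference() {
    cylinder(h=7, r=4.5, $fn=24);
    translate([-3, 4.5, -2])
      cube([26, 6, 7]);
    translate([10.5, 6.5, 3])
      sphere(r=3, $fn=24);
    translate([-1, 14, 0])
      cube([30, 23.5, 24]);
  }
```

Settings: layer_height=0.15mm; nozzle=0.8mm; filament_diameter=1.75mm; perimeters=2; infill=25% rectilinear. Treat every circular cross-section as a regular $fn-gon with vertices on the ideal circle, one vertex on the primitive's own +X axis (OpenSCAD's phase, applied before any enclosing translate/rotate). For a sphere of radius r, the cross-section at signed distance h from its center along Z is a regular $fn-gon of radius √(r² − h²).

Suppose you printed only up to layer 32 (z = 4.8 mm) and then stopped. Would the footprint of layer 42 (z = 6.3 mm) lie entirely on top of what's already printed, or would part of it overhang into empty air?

entirely on top

Compare the two slices. At z = 4.8: the cylinder: section is a regular 24-gon, circumradius r=4.5 (area = (24/2)·4.500²·sin(360°/24) = 62.89 mm²); the cube at (-3, 4.5) (footprint 26×6) is included at this height (area 156.00 mm²); the r=3 sphere at (10.5, 6.5) contributes a regular 24-gon of circumradius √(3²−1.8²) = 2.400 (area = (24/2)·2.400²·sin(360°/24) = 17.89 mm²); the cube at (-1, 14) is present — its section is the full 30×23.5 rectangle (area 705.00 mm²); After the difference (first − rest): starting from the r=4.5 cylinder (62.89 mm²), the 26×6 cube at (-3, 4.5) misses the remaining region (no effect); the r=3 sphere at (10.5, 6.5) misses the remaining region (no effect); the 30×23.5 cube at (-1, 14) misses the remaining region (no effect) — area = 62.89 mm²; (rotated 20° about Z; rotation is an isometry so areas/perimeters/island counts are preserved). At z = 6.3: the r=4.5 cylinder gives a regular 24-gon of circumradius 4.5 (constant along its height) (area = (24/2)·4.500²·sin(360°/24) = 62.89 mm²); the cube at (-3, 4.5) does not reach this height (z outside [-2, 5]); the sphere at (10.5, 6.5) does not reach this height (|z−center|=3.300 > r=3); the cube at (-1, 14) is present — its section is the full 30×23.5 rectangle (area 705.00 mm²); Subtracting the remaining from the first: starting from the r=4.5 cylinder (62.89 mm²), the 30×23.5 cube at (-1, 14) misses the remaining region (no effect) — area = 62.89 mm²; (rotated 20° about Z; rotation is an isometry so areas/perimeters/island counts are preserved). Checking containment: the cross-section at z = 6.3 is a subset of the cross-section at z = 4.8.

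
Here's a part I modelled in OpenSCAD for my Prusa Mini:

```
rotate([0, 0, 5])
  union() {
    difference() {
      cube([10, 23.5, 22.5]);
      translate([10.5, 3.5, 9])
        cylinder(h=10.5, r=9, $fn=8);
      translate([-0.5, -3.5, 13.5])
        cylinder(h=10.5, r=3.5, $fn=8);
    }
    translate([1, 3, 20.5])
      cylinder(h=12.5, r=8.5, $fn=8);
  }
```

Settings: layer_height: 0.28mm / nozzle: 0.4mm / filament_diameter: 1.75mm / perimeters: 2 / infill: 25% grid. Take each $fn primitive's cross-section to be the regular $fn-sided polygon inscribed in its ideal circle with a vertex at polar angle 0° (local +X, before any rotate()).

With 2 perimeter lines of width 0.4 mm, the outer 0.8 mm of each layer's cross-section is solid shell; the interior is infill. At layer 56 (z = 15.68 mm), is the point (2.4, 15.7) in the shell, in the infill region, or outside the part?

At z = 15.68 mm: the cube (footprint 10×23.5) is included at this height; the r=9 cylinder at (10.5, 3.5) gives a regular 8-gon of circumradius 9 (constant along its height); the r=3.5 cylinder at (-0.5, -3.5) gives a regular 8-gon of circumradius 3.5 (constant along its height); After the difference (first − rest): starting from the 10×23.5 cube, the r=9 cylinder at (10.5, 3.5) partially overlaps it — only the 80.04 mm² overlap (of its 229.10 mm²) is removed, clipping the outline; the r=3.5 cylinder at (-0.5, -3.5) misses the remaining region (no effect) — 1 connected region; the cylinder at (1, 3) is absent (z outside [20.5, 33]); Combining (union): only that combined region is present, so the union is just that shape — 1 connected region; (rotated 5° about Z; rotation is an isometry so areas/perimeters/island counts are preserved). Overall, the cross-section is a single solid region. Undo the 5° rotation: the query point maps to (3.759, 15.431) in the un-rotated model frame. The nearest boundary edge runs (0.00, 0.00)→(0.00, 23.50); distance from the point to it = 3.76 mm. The point is inside the cross-section and 3.76 mm from the nearest boundary — more than the 0.8 mm shell width (2 × 0.4), so it's in the infill interior.

infill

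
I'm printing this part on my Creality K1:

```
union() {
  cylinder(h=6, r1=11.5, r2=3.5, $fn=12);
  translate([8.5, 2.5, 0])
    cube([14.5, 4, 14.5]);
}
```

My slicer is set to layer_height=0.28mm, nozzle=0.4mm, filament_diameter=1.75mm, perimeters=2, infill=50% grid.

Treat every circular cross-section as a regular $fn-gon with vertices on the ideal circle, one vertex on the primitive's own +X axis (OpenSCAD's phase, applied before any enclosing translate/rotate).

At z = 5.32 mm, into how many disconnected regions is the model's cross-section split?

At z = 5.32 mm: the cone contributes a regular 12-gon of circumradius 4.407 (interpolated between r1=11.5 and r2=3.5 at t=0.887); the cube at (8.5, 2.5) is present — its section is the full 14.5×4 rectangle; Taking the union: the 2 present regions are separate (no shared area or edge), so areas and boundary lengths simply add and each stays a separate island — 2 connected regions. The result has 2 disconnected regions.

2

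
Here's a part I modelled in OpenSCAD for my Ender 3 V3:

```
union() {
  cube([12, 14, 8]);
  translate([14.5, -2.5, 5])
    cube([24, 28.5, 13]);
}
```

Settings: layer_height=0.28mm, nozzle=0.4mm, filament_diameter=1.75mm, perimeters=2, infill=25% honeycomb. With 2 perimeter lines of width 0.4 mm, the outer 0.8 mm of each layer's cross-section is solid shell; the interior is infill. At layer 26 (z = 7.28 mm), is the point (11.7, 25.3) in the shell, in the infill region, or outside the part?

outside

At z = 7.28 mm: the 12×14 cube contributes its full rectangle; the 24×28.5 cube at (14.5, -2.5) contributes its full rectangle; Merging all regions: the 2 present regions are separate (no shared area or edge), so areas and boundary lengths simply add and each stays a separate island — 2 connected regions. Overall, the cross-section has 2 separate islands. The nearest boundary edge runs (14.50, -2.50)→(14.50, 26.00); distance from the point to it = 2.80 mm. The point is not inside any of the regions above, so it lies outside the cross-section (2.80 mm from the nearest boundary).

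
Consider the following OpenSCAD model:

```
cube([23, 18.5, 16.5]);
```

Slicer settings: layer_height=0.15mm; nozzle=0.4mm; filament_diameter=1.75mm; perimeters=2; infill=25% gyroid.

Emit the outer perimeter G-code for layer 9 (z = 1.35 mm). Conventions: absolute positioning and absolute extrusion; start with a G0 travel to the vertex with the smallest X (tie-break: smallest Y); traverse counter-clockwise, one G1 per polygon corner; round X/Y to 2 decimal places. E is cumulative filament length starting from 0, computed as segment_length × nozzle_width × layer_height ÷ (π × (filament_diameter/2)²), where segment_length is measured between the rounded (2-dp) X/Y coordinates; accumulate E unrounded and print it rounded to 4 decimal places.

G0 X0.00 Y0.00 Z1.35
G1 X23.00 Y0.00 E0.5737
G1 X23.00 Y18.50 E1.0352
G1 X0.00 Y18.50 E1.6090
G1 X0.00 Y0.00 E2.0704

At z = 1.35 mm: the 23×18.5 cube contributes its full rectangle. The outline is a single polygon with 4 vertices. Extrusion per mm of travel: 0.4 × 0.15 / (π × 0.875²) = 0.024945. Accumulating E over each segment gives final E = 2.0704.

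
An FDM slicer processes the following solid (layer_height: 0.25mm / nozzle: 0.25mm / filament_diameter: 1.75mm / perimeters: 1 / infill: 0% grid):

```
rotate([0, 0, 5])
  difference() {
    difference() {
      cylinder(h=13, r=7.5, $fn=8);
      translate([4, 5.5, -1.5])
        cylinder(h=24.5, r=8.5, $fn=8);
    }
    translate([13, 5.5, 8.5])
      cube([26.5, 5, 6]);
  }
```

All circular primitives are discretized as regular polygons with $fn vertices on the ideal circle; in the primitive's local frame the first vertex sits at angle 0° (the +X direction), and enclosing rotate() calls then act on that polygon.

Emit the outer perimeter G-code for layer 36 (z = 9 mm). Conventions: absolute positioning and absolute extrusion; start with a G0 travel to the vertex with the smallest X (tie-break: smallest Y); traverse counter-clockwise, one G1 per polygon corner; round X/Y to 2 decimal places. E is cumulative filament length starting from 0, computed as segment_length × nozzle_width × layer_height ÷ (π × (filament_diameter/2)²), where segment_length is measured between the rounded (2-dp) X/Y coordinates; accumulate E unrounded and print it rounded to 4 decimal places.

G0 X-7.47 Y-0.65 Z9.00
G1 X-4.82 Y-5.75 E0.1493
G1 X0.65 Y-7.47 E0.2983
G1 X5.75 Y-4.82 E0.4477
G1 X6.86 Y-1.28 E0.5441
G1 X4.25 Y-2.64 E0.6206
G1 X-1.96 Y-0.68 E0.7898
G1 X-4.96 Y5.09 E0.9588
G1 X-4.91 Y5.26 E0.9634
G1 X-5.75 Y4.82 E0.9880
G1 X-7.47 Y-0.65 E1.1370

At z = 9 mm: the cylinder: section is a regular 8-gon, circumradius r=7.5; the cylinder at (4, 5.5): section is a regular 8-gon, circumradius r=8.5; Taking the first minus the rest: starting from the r=7.5 cylinder, the r=8.5 cylinder at (4, 5.5) partially overlaps it — only the 81.03 mm² overlap (of its 204.35 mm²) is removed, clipping the outline — 1 connected region; the 26.5×5 cube at (13, 5.5) contributes its full rectangle; After the difference (first − rest): starting from that combined region, the 26.5×5 cube at (13, 5.5) misses the remaining region (no effect) — 1 connected region; (whole slice rotated 5° about Z — lengths, areas and connectivity unchanged). The outline is a single polygon with 10 vertices. Extrusion per mm of travel: 0.25 × 0.25 / (π × 0.875²) = 0.025984. Accumulating E over each segment gives final E = 1.1370.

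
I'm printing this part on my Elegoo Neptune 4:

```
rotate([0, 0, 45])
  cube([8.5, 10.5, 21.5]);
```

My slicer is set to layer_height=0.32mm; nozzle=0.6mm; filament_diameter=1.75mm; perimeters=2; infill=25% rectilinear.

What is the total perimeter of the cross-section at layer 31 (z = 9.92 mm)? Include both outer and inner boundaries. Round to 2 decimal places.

At z = 9.92 mm: the cube (footprint 8.5×10.5) is included at this height (perimeter 38.00 mm); (whole slice rotated 45° about Z — lengths, areas and connectivity unchanged). Overall, the cross-section is a single solid region. Total boundary length (outer) = 38.00 mm.

38.00 mm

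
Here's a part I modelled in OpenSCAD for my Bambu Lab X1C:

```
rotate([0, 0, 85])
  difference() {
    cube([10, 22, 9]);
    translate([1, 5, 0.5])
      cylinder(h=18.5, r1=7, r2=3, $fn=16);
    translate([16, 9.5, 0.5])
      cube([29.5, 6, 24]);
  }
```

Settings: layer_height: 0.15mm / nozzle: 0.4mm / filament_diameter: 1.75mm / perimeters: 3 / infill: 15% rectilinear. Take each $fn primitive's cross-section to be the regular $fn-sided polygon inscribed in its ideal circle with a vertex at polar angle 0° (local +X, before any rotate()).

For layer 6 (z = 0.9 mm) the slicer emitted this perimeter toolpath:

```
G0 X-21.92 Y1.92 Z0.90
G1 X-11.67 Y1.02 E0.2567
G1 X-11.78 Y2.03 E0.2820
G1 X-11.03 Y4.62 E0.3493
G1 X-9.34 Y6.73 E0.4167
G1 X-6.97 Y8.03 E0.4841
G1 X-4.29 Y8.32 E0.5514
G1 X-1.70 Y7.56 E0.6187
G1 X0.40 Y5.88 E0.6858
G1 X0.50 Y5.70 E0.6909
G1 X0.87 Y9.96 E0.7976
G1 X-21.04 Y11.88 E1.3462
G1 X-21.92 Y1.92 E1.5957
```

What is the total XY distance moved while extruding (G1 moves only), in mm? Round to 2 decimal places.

63.97 mm

Sum the Euclidean lengths of each G1 segment: total = 63.97 mm.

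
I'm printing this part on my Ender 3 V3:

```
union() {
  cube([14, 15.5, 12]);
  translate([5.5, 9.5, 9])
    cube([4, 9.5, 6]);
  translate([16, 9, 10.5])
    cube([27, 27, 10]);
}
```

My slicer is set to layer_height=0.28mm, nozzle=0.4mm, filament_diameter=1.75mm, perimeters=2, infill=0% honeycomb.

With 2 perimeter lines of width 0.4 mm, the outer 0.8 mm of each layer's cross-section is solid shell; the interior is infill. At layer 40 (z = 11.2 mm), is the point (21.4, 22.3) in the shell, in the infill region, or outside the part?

infill

At z = 11.2 mm: the cube is present — its section is the full 14×15.5 rectangle; the 4×9.5 cube at (5.5, 9.5) contributes its full rectangle; the cube at (16, 9) is present — its section is the full 27×27 rectangle; Taking the union: the regions partially overlap (shared area 24.00 mm²), so overlapping operands fuse into one piece — 2 connected regions. Overall, the cross-section has 2 separate islands. The nearest boundary edge runs (16.00, 9.00)→(16.00, 36.00); distance from the point to it = 5.40 mm. (Shell/infill is judged within the island containing the point — the largest one.) The point is inside the cross-section and 5.40 mm from the nearest boundary — more than the 0.8 mm shell width (2 × 0.4), so it's in the infill interior.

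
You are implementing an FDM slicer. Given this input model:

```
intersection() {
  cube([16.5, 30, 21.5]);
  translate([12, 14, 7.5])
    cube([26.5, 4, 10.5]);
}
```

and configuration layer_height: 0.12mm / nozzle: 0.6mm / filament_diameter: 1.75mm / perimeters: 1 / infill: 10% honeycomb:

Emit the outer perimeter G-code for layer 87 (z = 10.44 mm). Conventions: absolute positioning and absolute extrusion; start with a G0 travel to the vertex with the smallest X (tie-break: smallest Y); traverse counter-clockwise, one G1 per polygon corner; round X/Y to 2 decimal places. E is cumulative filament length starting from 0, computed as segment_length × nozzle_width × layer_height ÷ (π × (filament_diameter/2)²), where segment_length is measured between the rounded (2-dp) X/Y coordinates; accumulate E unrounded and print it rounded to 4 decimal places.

At z = 10.44 mm: the cube (footprint 16.5×30) is included at this height; the cube at (12, 14) (footprint 26.5×4) is included at this height; Taking the intersection: the 26.5×4 cube at (12, 14) partially overlaps the 16.5×30 cube; clipping to the common part keeps 18.00 mm² — 1 connected region. The outline is a single polygon with 4 vertices. Extrusion per mm of travel: 0.6 × 0.12 / (π × 0.875²) = 0.029934. Accumulating E over each segment gives final E = 0.5089.

G0 X12.00 Y14.00 Z10.44
G1 X16.50 Y14.00 E0.1347
G1 X16.50 Y18.00 E0.2544
G1 X12.00 Y18.00 E0.3891
G1 X12.00 Y14.00 E0.5089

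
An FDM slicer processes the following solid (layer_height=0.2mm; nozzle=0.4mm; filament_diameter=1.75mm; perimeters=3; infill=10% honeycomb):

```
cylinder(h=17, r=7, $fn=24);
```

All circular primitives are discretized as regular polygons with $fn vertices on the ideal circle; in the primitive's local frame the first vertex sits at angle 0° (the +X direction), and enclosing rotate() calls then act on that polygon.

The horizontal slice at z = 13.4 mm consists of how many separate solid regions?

At z = 13.4 mm: the r=7 cylinder gives a regular 24-gon of circumradius 7 (constant along its height). The result has 1 disconnected region.

1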